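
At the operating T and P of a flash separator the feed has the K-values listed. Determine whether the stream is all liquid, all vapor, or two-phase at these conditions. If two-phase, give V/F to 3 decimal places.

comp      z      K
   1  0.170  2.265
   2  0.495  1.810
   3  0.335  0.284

ΣzᵢKᵢ = 1.376; Σzᵢ/Kᵢ = 1.528.
Both exceed 1, so a two-phase solution exists.
Rachford–Rice: g(ψ) = Σ zᵢ(Kᵢ−1)/(1+ψ(Kᵢ−1)) = 0.
Newton iteration, ψ⁰ = 0.5:
  ψ = 0.500: g = 0.0435, g' = -0.683 → ψ = 0.564
  ψ = 0.564: g = -0.0014, g' = -0.729 → ψ = 0.562
Converged at ψ = 0.562.

two-phase, V/F = 0.562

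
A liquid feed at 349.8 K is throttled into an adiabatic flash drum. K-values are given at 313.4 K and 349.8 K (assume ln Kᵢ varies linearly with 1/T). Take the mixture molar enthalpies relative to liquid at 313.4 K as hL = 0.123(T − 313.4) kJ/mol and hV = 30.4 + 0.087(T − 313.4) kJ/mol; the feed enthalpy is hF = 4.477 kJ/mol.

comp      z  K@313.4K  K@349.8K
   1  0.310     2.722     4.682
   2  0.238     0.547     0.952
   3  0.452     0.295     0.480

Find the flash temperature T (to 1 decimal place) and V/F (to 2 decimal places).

T = 315.9 K, V/F = 0.14

Adiabatic flash: solve Rachford–Rice at each trial T, then check hF = ψ·hV(T) + (1−ψ)·hL(T).
  T = 313.4 K: K = (2.722, 0.547, 0.295), RR gives ψ = 0.100, H_out = 3.029 kJ/mol
  T = 349.8 K: K = (4.682, 0.952, 0.480), RR gives ψ = 0.603, H_out = 22.031 kJ/mol
  T = 331.6 K: K = (3.623, 0.733, 0.381), RR gives ψ = 0.346, H_out = 12.544 kJ/mol
  T = 322.5 K: K = (3.153, 0.636, 0.337), RR gives ψ = 0.228, H_out = 7.972 kJ/mol
  T = 317.9 K: K = (2.930, 0.590, 0.315), RR gives ψ = 0.165, H_out = 5.549 kJ/mol
  T = 315.6 K: K = (2.823, 0.568, 0.305), RR gives ψ = 0.132, H_out = 4.284 kJ/mol
  T = 316.8 K: K = (2.879, 0.579, 0.310), RR gives ψ = 0.150, H_out = 4.949 kJ/mol
Linear interpolation between T = 315.6 (H_out = 4.284) and T = 316.8 (H_out = 4.949) on hF = 4.477 gives T ≈ 315.9 K, at which ψ = 0.14.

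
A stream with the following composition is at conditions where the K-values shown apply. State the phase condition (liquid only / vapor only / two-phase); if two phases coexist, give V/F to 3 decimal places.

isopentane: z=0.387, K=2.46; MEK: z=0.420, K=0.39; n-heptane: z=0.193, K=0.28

ΣzᵢKᵢ = 1.170; Σzᵢ/Kᵢ = 1.924.
Both exceed 1, so a two-phase solution exists.
Material balance + equilibrium reduce to Σ zᵢ(Kᵢ−1)/(1+ψ(Kᵢ−1)) = 0.
Newton–Raphson from ψ = 0.5:
  ψ = 0.500: g = -0.2592, g' = -0.843 → ψ = 0.193
  ψ = 0.193: g = -0.0107, g' = -0.838 → ψ = 0.180
Converged at ψ = 0.180.

two-phase, V/F = 0.180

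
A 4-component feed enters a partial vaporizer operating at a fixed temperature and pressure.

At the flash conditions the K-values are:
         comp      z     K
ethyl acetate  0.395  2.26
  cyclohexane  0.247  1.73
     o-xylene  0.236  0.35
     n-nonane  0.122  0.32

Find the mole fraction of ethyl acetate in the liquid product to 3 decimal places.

x_ethyl acetate = 0.221

Iterate (Newton) starting at β = 0.5:
  β = 0.500: g = 0.0845, g' = -0.655 → β = 0.629
  β = 0.629: g = -0.0032, g' = -0.715 → β = 0.624
Converged at β = 0.624.
Compositions from xᵢ = zᵢ/(1+β(Kᵢ−1)), yᵢ = Kᵢxᵢ:
  ethyl acetate: x = 0.221, y = 0.500
  cyclohexane: x = 0.170, y = 0.294
  o-xylene: x = 0.397, y = 0.139
  n-nonane: x = 0.212, y = 0.068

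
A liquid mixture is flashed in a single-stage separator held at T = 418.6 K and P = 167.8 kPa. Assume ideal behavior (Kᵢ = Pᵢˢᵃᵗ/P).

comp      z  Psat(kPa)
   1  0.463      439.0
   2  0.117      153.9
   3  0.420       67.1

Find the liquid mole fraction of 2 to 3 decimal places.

Raoult's law: Kᵢ = Pᵢˢᵃᵗ/P = Pᵢˢᵃᵗ/167.8.
  K_1 = 439.0/167.8 = 2.61621, K_2 = 153.9/167.8 = 0.91716, K_3 = 67.1/167.8 = 0.39988
Material balance + equilibrium reduce to Σ zᵢ(Kᵢ−1)/(1+ψ(Kᵢ−1)) = 0.
g(0) = ΣzᵢKᵢ − 1 = 0.487 and g(1) = 1 − Σzᵢ/Kᵢ = -0.355, so a root lies in (0, 1).
Newton iteration, ψ⁰ = 0.5:
  ψ = 0.500: g = 0.0436, g' = -0.680 → ψ = 0.564
Converged at ψ = 0.564.
Compositions from xᵢ = zᵢ/(1+ψ(Kᵢ−1)), yᵢ = Kᵢxᵢ:
  1: x = 0.242, y = 0.633
  2: x = 0.123, y = 0.113
  3: x = 0.635, y = 0.254

x_2 = 0.123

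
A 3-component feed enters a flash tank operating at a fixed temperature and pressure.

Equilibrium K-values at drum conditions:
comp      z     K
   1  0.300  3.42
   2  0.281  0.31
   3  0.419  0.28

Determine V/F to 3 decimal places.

V/F = 0.134

Rachford–Rice: g(V/F) = Σ zᵢ(Kᵢ−1)/(1+V/F(Kᵢ−1)) = 0.
Check two-phase: ΣzᵢKᵢ = 1.230 > 1 and Σzᵢ/Kᵢ = 2.491 > 1, so g(0) = 0.230 > 0 and g(1) = -1.491 < 0.
Newton iteration, V/F⁰ = 0.38:
  V/F = 0.380: g = -0.2999, g' = -1.134 → V/F = 0.116
  V/F = 0.116: g = 0.0276, g' = -1.489 → V/F = 0.134
Converged at V/F = 0.134.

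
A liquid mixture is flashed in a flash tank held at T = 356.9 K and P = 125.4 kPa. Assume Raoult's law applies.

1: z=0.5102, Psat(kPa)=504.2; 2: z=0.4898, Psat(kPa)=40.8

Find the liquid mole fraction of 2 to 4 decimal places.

x_2 = 0.8174

Raoult's law: Kᵢ = Pᵢˢᵃᵗ/P = Pᵢˢᵃᵗ/125.4.
  K_1 = 504.2/125.4 = 4.020734, K_2 = 40.8/125.4 = 0.325359
Rachford–Rice: g(V/F) = Σ zᵢ(Kᵢ−1)/(1+V/F(Kᵢ−1)) = 0.
Feasibility: ΣzᵢKᵢ = 2.2107, Σzᵢ/Kᵢ = 1.6323 — both > 1, two phases present.
Binary case is linear: z₁(K₁−1)(1+V/F(K₂−1)) + z₂(K₂−1)(1+V/F(K₁−1)) = 0
⇒ V/F = [z₁(K₁−1)+z₂(K₂−1)] / [−(K₁−1)(K₂−1)] = 1.21074/2.03791 = 0.5941
Compositions from xᵢ = zᵢ/(1+V/F(Kᵢ−1)), yᵢ = Kᵢxᵢ:
  1: x = 0.1826, y = 0.7340
  2: x = 0.8174, y = 0.2660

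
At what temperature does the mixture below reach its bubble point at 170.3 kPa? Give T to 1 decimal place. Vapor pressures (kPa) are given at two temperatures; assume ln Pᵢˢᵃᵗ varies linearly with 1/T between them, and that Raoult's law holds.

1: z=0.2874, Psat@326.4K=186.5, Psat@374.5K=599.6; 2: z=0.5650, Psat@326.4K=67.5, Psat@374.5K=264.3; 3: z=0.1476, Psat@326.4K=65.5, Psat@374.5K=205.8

T = 344.9 K

Bubble-point temperature: ΣzᵢPᵢˢᵃᵗ(T) = P. Interpolate ln Pᵢˢᵃᵗ = aᵢ + bᵢ/T.
  T = 326.4 K: ΣzᵢPᵢˢᵃᵗ = 101.41 kPa
  T = 374.5 K: ΣzᵢPᵢˢᵃᵗ = 352.03 kPa
  T = 350.4 K: ΣzᵢPᵢˢᵃᵗ = 196.69 kPa
  T = 338.4 K: ΣzᵢPᵢˢᵃᵗ = 142.85 kPa
  T = 344.4 K: ΣzᵢPᵢˢᵃᵗ = 168.08 kPa
  T = 347.4 K: ΣzᵢPᵢˢᵃᵗ = 181.94 kPa
  T = 345.9 K: ΣzᵢPᵢˢᵃᵗ = 174.90 kPa
Interpolating between 344.4 K and 345.9 K gives T ≈ 344.9 K.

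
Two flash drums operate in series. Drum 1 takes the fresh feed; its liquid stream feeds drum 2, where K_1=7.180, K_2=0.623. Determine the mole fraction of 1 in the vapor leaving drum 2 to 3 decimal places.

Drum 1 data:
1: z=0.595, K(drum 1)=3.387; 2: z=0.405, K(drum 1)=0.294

y_1 (drum 2) = 0.413

Drum 1:
Binary case is linear: z₁(K₁−1)(1+ψ₁(K₂−1)) + z₂(K₂−1)(1+ψ₁(K₁−1)) = 0
⇒ ψ₁ = [z₁(K₁−1)+z₂(K₂−1)] / [−(K₁−1)(K₂−1)] = 1.1343/1.6852 = 0.673
Drum-1 compositions:
  1: x = 0.228, y = 0.773
  2: x = 0.772, y = 0.227
Drum-2 feed = drum-1 liquid: z₂ = (0.2283, 0.7717).
Drum 2:
Let ψ₂ = V/F and solve Σ zᵢ(Kᵢ−1)/(1+ψ₂(Kᵢ−1)) = 0.
Check two-phase: ΣzᵢKᵢ = 2.120 > 1 and Σzᵢ/Kᵢ = 1.271 > 1, so g(0) = 1.120 > 0 and g(1) = -0.271 < 0.
Binary case is linear: z₁(K₁−1)(1+ψ₂(K₂−1)) + z₂(K₂−1)(1+ψ₂(K₁−1)) = 0
⇒ ψ₂ = [z₁(K₁−1)+z₂(K₂−1)] / [−(K₁−1)(K₂−1)] = 1.1197/2.3299 = 0.481
  1: x = 0.057, y = 0.413
  2: x = 0.943, y = 0.587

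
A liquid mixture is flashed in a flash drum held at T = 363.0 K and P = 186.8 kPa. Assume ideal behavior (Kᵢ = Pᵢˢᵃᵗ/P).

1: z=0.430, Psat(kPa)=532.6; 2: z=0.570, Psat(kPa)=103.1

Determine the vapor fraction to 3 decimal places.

ψ = 0.652

Raoult's law: Kᵢ = Pᵢˢᵃᵗ/P = Pᵢˢᵃᵗ/186.8.
  K_1 = 532.6/186.8 = 2.85118, K_2 = 103.1/186.8 = 0.55193
Rachford–Rice: g(ψ) = Σ zᵢ(Kᵢ−1)/(1+ψ(Kᵢ−1)) = 0.
Check two-phase: ΣzᵢKᵢ = 1.541 > 1 and Σzᵢ/Kᵢ = 1.184 > 1, so g(0) = 0.541 > 0 and g(1) = -0.184 < 0.
Binary case is linear: z₁(K₁−1)(1+ψ(K₂−1)) + z₂(K₂−1)(1+ψ(K₁−1)) = 0
⇒ ψ = [z₁(K₁−1)+z₂(K₂−1)] / [−(K₁−1)(K₂−1)] = 0.5406/0.8295 = 0.652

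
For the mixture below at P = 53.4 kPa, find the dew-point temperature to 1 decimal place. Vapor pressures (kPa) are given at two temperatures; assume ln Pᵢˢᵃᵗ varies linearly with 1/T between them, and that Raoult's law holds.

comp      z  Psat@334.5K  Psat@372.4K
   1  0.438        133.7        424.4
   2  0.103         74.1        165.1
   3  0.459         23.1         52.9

Dew-point temperature: Σzᵢ·P/Pᵢˢᵃᵗ(T) = 1. Interpolate ln Pᵢˢᵃᵗ = aᵢ + bᵢ/T.
  T = 334.5 K: ΣzᵢP/Pᵢˢᵃᵗ = 1.3102
  T = 372.4 K: ΣzᵢP/Pᵢˢᵃᵗ = 0.5518
  T = 353.4 K: ΣzᵢP/Pᵢˢᵃᵗ = 0.8306
  T = 343.9 K: ΣzᵢP/Pᵢˢᵃᵗ = 1.0375
  T = 348.6 K: ΣzᵢP/Pᵢˢᵃᵗ = 0.9279
  T = 346.2 K: ΣzᵢP/Pᵢˢᵃᵗ = 0.9819
  T = 345.0 K: ΣzᵢP/Pᵢˢᵃᵗ = 1.0104
Interpolating between 345.0 K and 346.2 K gives T ≈ 345.4 K.

T = 345.4 K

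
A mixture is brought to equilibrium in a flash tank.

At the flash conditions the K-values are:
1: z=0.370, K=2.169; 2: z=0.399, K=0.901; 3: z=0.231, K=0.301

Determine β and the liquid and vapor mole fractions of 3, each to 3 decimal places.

Material balance + equilibrium reduce to Σ zᵢ(Kᵢ−1)/(1+β(Kᵢ−1)) = 0.
Check two-phase: ΣzᵢKᵢ = 1.232 > 1 and Σzᵢ/Kᵢ = 1.381 > 1, so g(0) = 0.232 > 0 and g(1) = -0.381 < 0.
Newton–Raphson from β = 0.55:
  β = 0.550: g = -0.0408, g' = -0.490 → β = 0.467
  β = 0.467: g = -0.0012, g' = -0.465 → β = 0.464
Converged at β = 0.464.
Compositions from xᵢ = zᵢ/(1+β(Kᵢ−1)), yᵢ = Kᵢxᵢ:
  1: x = 0.240, y = 0.520
  2: x = 0.418, y = 0.377
  3: x = 0.342, y = 0.103

β = 0.464, x_3 = 0.342, y_3 = 0.103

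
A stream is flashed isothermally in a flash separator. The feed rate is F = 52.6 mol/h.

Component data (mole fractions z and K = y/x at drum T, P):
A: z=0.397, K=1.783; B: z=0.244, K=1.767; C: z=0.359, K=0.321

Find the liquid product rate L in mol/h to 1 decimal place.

Material balance + equilibrium reduce to Σ zᵢ(Kᵢ−1)/(1+V/F(Kᵢ−1)) = 0.
g(0) = ΣzᵢKᵢ − 1 = 0.254 and g(1) = 1 − Σzᵢ/Kᵢ = -0.479, so a root lies in (0, 1).
Newton iteration, V/F⁰ = 0.5:
  V/F = 0.500: g = -0.0104, g' = -0.580 → V/F = 0.482
Converged at V/F = 0.482.
Then V = V/F·F = 0.4819·52.6 = 25.3 mol/h and L = F − V = 27.3 mol/h.

L = 27.3 mol/h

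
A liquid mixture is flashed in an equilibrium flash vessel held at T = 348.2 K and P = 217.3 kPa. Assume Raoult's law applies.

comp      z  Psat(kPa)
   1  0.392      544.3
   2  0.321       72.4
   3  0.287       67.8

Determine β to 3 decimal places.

Raoult's law: Kᵢ = Pᵢˢᵃᵗ/P = Pᵢˢᵃᵗ/217.3.
  K_1 = 544.3/217.3 = 2.50483, K_2 = 72.4/217.3 = 0.33318, K_3 = 67.8/217.3 = 0.31201
Material balance + equilibrium reduce to Σ zᵢ(Kᵢ−1)/(1+β(Kᵢ−1)) = 0.
Check two-phase: ΣzᵢKᵢ = 1.178 > 1 and Σzᵢ/Kᵢ = 2.040 > 1, so g(0) = 0.178 > 0 and g(1) = -1.040 < 0.
Newton–Raphson from β = 0.56:
  β = 0.560: g = -0.3427, g' = -0.984 → β = 0.212
  β = 0.212: g = -0.0331, g' = -0.890 → β = 0.175
Converged at β = 0.175.

β = 0.175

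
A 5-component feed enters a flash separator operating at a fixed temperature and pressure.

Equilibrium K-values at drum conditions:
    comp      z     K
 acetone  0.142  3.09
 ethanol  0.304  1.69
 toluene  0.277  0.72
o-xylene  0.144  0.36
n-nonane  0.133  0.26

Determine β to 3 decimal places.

β = 0.355

Material balance + equilibrium reduce to Σ zᵢ(Kᵢ−1)/(1+β(Kᵢ−1)) = 0.
Check two-phase: ΣzᵢKᵢ = 1.238 > 1 and Σzᵢ/Kᵢ = 1.522 > 1, so g(0) = 0.238 > 0 and g(1) = -0.522 < 0.
Newton–Raphson from β = 0.5:
  β = 0.500: g = -0.0809, g' = -0.569 → β = 0.358
  β = 0.358: g = -0.0016, g' = -0.557 → β = 0.355
Converged at β = 0.355.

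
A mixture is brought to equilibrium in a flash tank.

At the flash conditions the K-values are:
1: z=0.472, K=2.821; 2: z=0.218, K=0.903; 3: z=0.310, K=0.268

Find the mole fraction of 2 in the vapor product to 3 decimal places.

Rachford–Rice: g(ψ) = Σ zᵢ(Kᵢ−1)/(1+ψ(Kᵢ−1)) = 0.
g(0) = ΣzᵢKᵢ − 1 = 0.611 and g(1) = 1 − Σzᵢ/Kᵢ = -0.565, so a root lies in (0, 1).
Newton–Raphson from ψ = 0.5:
  ψ = 0.500: g = 0.0697, g' = -0.844 → ψ = 0.583
  ψ = 0.583: g = -0.0010, g' = -0.876 → ψ = 0.581
Converged at ψ = 0.581.
Compositions from xᵢ = zᵢ/(1+ψ(Kᵢ−1)), yᵢ = Kᵢxᵢ:
  1: x = 0.229, y = 0.647
  2: x = 0.231, y = 0.209
  3: x = 0.540, y = 0.145

y_2 = 0.209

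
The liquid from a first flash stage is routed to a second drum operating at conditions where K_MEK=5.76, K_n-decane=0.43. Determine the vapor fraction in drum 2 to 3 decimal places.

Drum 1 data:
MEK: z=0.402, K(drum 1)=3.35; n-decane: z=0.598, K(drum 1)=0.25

Drum 1:
Binary case is linear: z₁(K₁−1)(1+ψ₁(K₂−1)) + z₂(K₂−1)(1+ψ₁(K₁−1)) = 0
⇒ ψ₁ = [z₁(K₁−1)+z₂(K₂−1)] / [−(K₁−1)(K₂−1)] = 0.4962/1.7625 = 0.282
Drum-1 compositions:
  MEK: x = 0.242, y = 0.810
  n-decane: x = 0.758, y = 0.190
Drum-2 feed = drum-1 liquid: z₂ = (0.2419, 0.7581).
Drum 2:
Material balance + equilibrium reduce to Σ zᵢ(Kᵢ−1)/(1+ψ₂(Kᵢ−1)) = 0.
Check two-phase: ΣzᵢKᵢ = 1.720 > 1 and Σzᵢ/Kᵢ = 1.805 > 1, so g(0) = 0.720 > 0 and g(1) = -0.805 < 0.
Binary case is linear: z₁(K₁−1)(1+ψ₂(K₂−1)) + z₂(K₂−1)(1+ψ₂(K₁−1)) = 0
⇒ ψ₂ = [z₁(K₁−1)+z₂(K₂−1)] / [−(K₁−1)(K₂−1)] = 0.7195/2.7132 = 0.265
  MEK: x = 0.107, y = 0.616
  n-decane: x = 0.893, y = 0.384

V/F (drum 2) = 0.265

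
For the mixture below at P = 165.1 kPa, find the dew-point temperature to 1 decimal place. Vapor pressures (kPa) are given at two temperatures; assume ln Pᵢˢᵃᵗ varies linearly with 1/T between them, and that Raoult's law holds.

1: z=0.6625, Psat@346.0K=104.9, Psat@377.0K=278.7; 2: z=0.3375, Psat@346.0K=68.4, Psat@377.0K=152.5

Dew-point temperature: Σzᵢ·P/Pᵢˢᵃᵗ(T) = 1. Interpolate ln Pᵢˢᵃᵗ = aᵢ + bᵢ/T.
  T = 346.0 K: ΣzᵢP/Pᵢˢᵃᵗ = 1.8573
  T = 377.0 K: ΣzᵢP/Pᵢˢᵃᵗ = 0.7578
  T = 361.5 K: ΣzᵢP/Pᵢˢᵃᵗ = 1.1627
  T = 369.2 K: ΣzᵢP/Pᵢˢᵃᵗ = 0.9356
  T = 365.4 K: ΣzᵢP/Pᵢˢᵃᵗ = 1.0403
  T = 367.3 K: ΣzᵢP/Pᵢˢᵃᵗ = 0.9863
Interpolating between 365.4 K and 367.3 K gives T ≈ 366.8 K.

T = 366.8 K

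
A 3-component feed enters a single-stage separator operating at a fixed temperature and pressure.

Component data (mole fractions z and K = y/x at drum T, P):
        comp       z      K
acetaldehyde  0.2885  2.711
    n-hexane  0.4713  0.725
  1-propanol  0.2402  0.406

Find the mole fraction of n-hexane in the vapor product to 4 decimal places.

y_n-hexane = 0.3748

Material balance + equilibrium reduce to Σ zᵢ(Kᵢ−1)/(1+ψ(Kᵢ−1)) = 0.
g(0) = ΣzᵢKᵢ − 1 = 0.2213 and g(1) = 1 − Σzᵢ/Kᵢ = -0.3481, so a root lies in (0, 1).
Newton–Raphson from ψ = 0.5:
  ψ = 0.5000: g = -0.08719, g' = -0.4647 → ψ = 0.3124
  ψ = 0.3124: g = 0.00472, g' = -0.5291 → ψ = 0.3213
Converged at ψ = 0.3213.
Compositions from xᵢ = zᵢ/(1+ψ(Kᵢ−1)), yᵢ = Kᵢxᵢ:
  acetaldehyde: x = 0.1862, y = 0.5047
  n-hexane: x = 0.5170, y = 0.3748
  1-propanol: x = 0.2969, y = 0.1205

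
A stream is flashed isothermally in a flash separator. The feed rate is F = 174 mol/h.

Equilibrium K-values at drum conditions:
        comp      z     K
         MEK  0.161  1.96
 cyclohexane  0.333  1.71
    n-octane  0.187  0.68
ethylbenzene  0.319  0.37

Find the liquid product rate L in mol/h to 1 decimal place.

Let ψ = V/F and solve Σ zᵢ(Kᵢ−1)/(1+ψ(Kᵢ−1)) = 0.
Check two-phase: ΣzᵢKᵢ = 1.130 > 1 and Σzᵢ/Kᵢ = 1.414 > 1, so g(0) = 0.130 > 0 and g(1) = -0.414 < 0.
Newton–Raphson from ψ = 0.5:
  ψ = 0.500: g = -0.0857, g' = -0.456 → ψ = 0.312
  ψ = 0.312: g = -0.0042, g' = -0.420 → ψ = 0.302
Converged at ψ = 0.302.
Then V = ψ·F = 0.3022·174 = 52.6 mol/h and L = F − V = 121.4 mol/h.

L = 121.4 mol/h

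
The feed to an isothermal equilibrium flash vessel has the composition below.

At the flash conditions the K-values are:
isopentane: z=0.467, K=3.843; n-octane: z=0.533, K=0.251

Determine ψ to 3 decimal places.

Rachford–Rice: g(ψ) = Σ zᵢ(Kᵢ−1)/(1+ψ(Kᵢ−1)) = 0.
g(0) = ΣzᵢKᵢ − 1 = 0.928 and g(1) = 1 − Σzᵢ/Kᵢ = -1.245, so a root lies in (0, 1).
Binary case is linear: z₁(K₁−1)(1+ψ(K₂−1)) + z₂(K₂−1)(1+ψ(K₁−1)) = 0
⇒ ψ = [z₁(K₁−1)+z₂(K₂−1)] / [−(K₁−1)(K₂−1)] = 0.9285/2.1294 = 0.436

ψ = 0.436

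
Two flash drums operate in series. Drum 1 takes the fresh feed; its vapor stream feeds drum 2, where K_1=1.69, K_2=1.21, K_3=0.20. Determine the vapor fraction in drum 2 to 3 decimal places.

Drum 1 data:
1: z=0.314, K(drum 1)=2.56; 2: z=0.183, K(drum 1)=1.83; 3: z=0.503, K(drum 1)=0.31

Drum 1:
Material balance + equilibrium reduce to Σ zᵢ(Kᵢ−1)/(1+ψ₁(Kᵢ−1)) = 0.
Check two-phase: ΣzᵢKᵢ = 1.295 > 1 and Σzᵢ/Kᵢ = 1.845 > 1, so g(0) = 0.295 > 0 and g(1) = -0.845 < 0.
Newton iteration, ψ₁⁰ = 0.5:
  ψ₁ = 0.500: g = -0.1473, g' = -0.862 → ψ₁ = 0.329
  ψ₁ = 0.329: g = -0.0061, g' = -0.812 → ψ₁ = 0.322
Converged at ψ₁ = 0.322.
Drum-1 compositions:
  1: x = 0.209, y = 0.535
  2: x = 0.144, y = 0.264
  3: x = 0.646, y = 0.200
Drum-2 feed = drum-1 vapor: z₂ = (0.5353, 0.2643, 0.2004).
Drum 2:
Material balance + equilibrium reduce to Σ zᵢ(Kᵢ−1)/(1+ψ₂(Kᵢ−1)) = 0.
Check two-phase: ΣzᵢKᵢ = 1.265 > 1 and Σzᵢ/Kᵢ = 1.537 > 1, so g(0) = 0.265 > 0 and g(1) = -0.537 < 0.
Newton iteration, ψ₂⁰ = 0.5:
  ψ₂ = 0.500: g = 0.0576, g' = -0.507 → ψ₂ = 0.614
  ψ₂ = 0.614: g = -0.0063, g' = -0.630 → ψ₂ = 0.604
Converged at ψ₂ = 0.604.
  1: x = 0.378, y = 0.639
  2: x = 0.235, y = 0.284
  3: x = 0.388, y = 0.078

V/F (drum 2) = 0.604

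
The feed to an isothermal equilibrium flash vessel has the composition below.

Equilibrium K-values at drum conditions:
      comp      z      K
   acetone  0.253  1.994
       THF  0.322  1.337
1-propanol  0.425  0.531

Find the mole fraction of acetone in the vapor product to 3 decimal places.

y_acetone = 0.337

Newton–Raphson from β = 0.55:
  β = 0.550: g = -0.0145, g' = -0.300 → β = 0.502
Converged at β = 0.502.
Compositions from xᵢ = zᵢ/(1+β(Kᵢ−1)), yᵢ = Kᵢxᵢ:
  acetone: x = 0.169, y = 0.337
  THF: x = 0.275, y = 0.368
  1-propanol: x = 0.556, y = 0.295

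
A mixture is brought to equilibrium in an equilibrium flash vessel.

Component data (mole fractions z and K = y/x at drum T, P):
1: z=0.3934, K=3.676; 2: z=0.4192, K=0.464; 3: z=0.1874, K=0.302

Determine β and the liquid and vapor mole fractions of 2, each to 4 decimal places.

Let β = V/F and solve Σ zᵢ(Kᵢ−1)/(1+β(Kᵢ−1)) = 0.
Check two-phase: ΣzᵢKᵢ = 1.6972 > 1 and Σzᵢ/Kᵢ = 1.6310 > 1, so g(0) = 0.6972 > 0 and g(1) = -0.6310 < 0.
Newton–Raphson from β = 0.5:
  β = 0.5000: g = -0.05761, g' = -0.9556 → β = 0.4397
  β = 0.4397: g = 0.00094, g' = -0.9908 → β = 0.4407
Converged at β = 0.4407.
Compositions from xᵢ = zᵢ/(1+β(Kᵢ−1)), yᵢ = Kᵢxᵢ:
  1: x = 0.1805, y = 0.6636
  2: x = 0.5488, y = 0.2547
  3: x = 0.2706, y = 0.0817

β = 0.4407, x_2 = 0.5488, y_2 = 0.2547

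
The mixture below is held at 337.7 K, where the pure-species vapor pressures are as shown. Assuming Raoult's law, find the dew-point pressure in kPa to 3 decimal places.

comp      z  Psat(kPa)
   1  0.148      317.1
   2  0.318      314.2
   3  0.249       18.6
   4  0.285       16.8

At the dew point ψ → 1, so Σzᵢ/Kᵢ = 1 with Kᵢ = Pᵢˢᵃᵗ/P ⇒ 1/P = Σzᵢ/Pᵢˢᵃᵗ.
1/P = 0.148/317.1 + 0.318/314.2 + 0.249/18.6 + 0.285/16.8 = 0.031830 ⇒ P = 31.417 kPa

Pdew = 31.417 kPa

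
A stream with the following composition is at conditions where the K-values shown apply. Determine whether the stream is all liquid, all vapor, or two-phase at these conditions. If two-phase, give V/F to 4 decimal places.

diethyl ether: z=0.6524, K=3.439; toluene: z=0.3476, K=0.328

ΣzᵢKᵢ = 2.3576; Σzᵢ/Kᵢ = 1.2495.
Both exceed 1, so a two-phase solution exists.
Rachford–Rice: g(ψ) = Σ zᵢ(Kᵢ−1)/(1+ψ(Kᵢ−1)) = 0.
Binary case is linear: z₁(K₁−1)(1+ψ(K₂−1)) + z₂(K₂−1)(1+ψ(K₁−1)) = 0
⇒ ψ = [z₁(K₁−1)+z₂(K₂−1)] / [−(K₁−1)(K₂−1)] = 1.35762/1.63901 = 0.8283

two-phase, V/F = 0.8283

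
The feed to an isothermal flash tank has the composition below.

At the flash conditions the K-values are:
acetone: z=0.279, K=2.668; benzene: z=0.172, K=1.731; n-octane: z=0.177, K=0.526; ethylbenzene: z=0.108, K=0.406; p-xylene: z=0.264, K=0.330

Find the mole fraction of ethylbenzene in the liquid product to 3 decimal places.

x_ethylbenzene = 0.134

Let β = V/F and solve Σ zᵢ(Kᵢ−1)/(1+β(Kᵢ−1)) = 0.
g(0) = ΣzᵢKᵢ − 1 = 0.266 and g(1) = 1 − Σzᵢ/Kᵢ = -0.606, so a root lies in (0, 1).
Newton–Raphson from β = 0.5:
  β = 0.500: g = -0.1214, g' = -0.693 → β = 0.325
  β = 0.325: g = -0.0014, g' = -0.694 → β = 0.323
Converged at β = 0.323.
Compositions from xᵢ = zᵢ/(1+β(Kᵢ−1)), yᵢ = Kᵢxᵢ:
  acetone: x = 0.181, y = 0.484
  benzene: x = 0.139, y = 0.241
  n-octane: x = 0.209, y = 0.110
  ethylbenzene: x = 0.134, y = 0.054
  p-xylene: x = 0.337, y = 0.111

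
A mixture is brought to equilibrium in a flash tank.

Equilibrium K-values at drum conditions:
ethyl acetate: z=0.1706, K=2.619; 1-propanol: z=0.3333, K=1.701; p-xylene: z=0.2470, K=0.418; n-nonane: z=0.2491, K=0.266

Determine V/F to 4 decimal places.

Rachford–Rice: g(V/F) = Σ zᵢ(Kᵢ−1)/(1+V/F(Kᵢ−1)) = 0.
Check two-phase: ΣzᵢKᵢ = 1.1833 > 1 and Σzᵢ/Kᵢ = 1.7885 > 1, so g(0) = 0.1833 > 0 and g(1) = -0.7885 < 0.
Newton iteration, V/F⁰ = 0.5:
  V/F = 0.5000: g = -0.16596, g' = -0.7277 → V/F = 0.2720
  V/F = 0.2720: g = -0.01123, g' = -0.6587 → V/F = 0.2549
Converged at V/F = 0.2549.

V/F = 0.2549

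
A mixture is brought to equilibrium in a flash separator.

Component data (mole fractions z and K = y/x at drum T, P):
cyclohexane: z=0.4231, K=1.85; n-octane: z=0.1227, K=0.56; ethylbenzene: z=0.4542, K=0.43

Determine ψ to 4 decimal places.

ψ = 0.1010

Material balance + equilibrium reduce to Σ zᵢ(Kᵢ−1)/(1+ψ(Kᵢ−1)) = 0.
Feasibility: ΣzᵢKᵢ = 1.0468, Σzᵢ/Kᵢ = 1.5041 — both > 1, two phases present.
Newton iteration, ψ⁰ = 0.7:
  ψ = 0.7000: g = -0.28331, g' = -0.5783 → ψ = 0.2101
  ψ = 0.2101: g = -0.04847, g' = -0.4394 → ψ = 0.0998
  ψ = 0.0998: g = 0.00054, g' = -0.4516 → ψ = 0.1010
Converged at ψ = 0.1010.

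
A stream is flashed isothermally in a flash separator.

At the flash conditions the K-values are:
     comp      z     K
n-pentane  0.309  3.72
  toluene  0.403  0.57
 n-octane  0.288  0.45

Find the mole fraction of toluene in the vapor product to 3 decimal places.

y_toluene = 0.276

Newton iteration, ψ⁰ = 0.5:
  ψ = 0.500: g = -0.0831, g' = -0.697 → ψ = 0.381
  ψ = 0.381: g = 0.0053, g' = -0.798 → ψ = 0.387
Converged at ψ = 0.387.
Compositions from xᵢ = zᵢ/(1+ψ(Kᵢ−1)), yᵢ = Kᵢxᵢ:
  n-pentane: x = 0.150, y = 0.560
  toluene: x = 0.484, y = 0.276
  n-octane: x = 0.366, y = 0.165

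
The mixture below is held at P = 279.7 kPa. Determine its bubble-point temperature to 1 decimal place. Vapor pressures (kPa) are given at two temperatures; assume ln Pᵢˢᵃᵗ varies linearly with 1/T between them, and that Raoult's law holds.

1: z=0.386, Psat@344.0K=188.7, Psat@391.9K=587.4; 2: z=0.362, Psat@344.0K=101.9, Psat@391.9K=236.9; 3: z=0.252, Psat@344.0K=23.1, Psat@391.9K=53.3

T = 384.1 K

Bubble-point temperature: ΣzᵢPᵢˢᵃᵗ(T) = P. Interpolate ln Pᵢˢᵃᵗ = aᵢ + bᵢ/T.
  T = 344.0 K: ΣzᵢPᵢˢᵃᵗ = 115.55 kPa
  T = 391.9 K: ΣzᵢPᵢˢᵃᵗ = 325.93 kPa
  T = 367.9 K: ΣzᵢPᵢˢᵃᵗ = 200.03 kPa
  T = 379.9 K: ΣzᵢPᵢˢᵃᵗ = 257.18 kPa
  T = 385.9 K: ΣzᵢPᵢˢᵃᵗ = 290.02 kPa
  T = 382.9 K: ΣzᵢPᵢˢᵃᵗ = 273.22 kPa
  T = 384.4 K: ΣzᵢPᵢˢᵃᵗ = 281.53 kPa
Interpolating between 382.9 K and 384.4 K gives T ≈ 384.1 K.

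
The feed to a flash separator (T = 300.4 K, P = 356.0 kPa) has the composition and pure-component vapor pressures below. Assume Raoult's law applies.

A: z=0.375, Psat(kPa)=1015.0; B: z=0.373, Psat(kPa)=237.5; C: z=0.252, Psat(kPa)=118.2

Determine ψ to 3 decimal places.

Raoult's law: Kᵢ = Pᵢˢᵃᵗ/P = Pᵢˢᵃᵗ/356.0.
  K_A = 1015.0/356.0 = 2.85112, K_B = 237.5/356.0 = 0.66713, K_C = 118.2/356.0 = 0.33202
Rachford–Rice: g(ψ) = Σ zᵢ(Kᵢ−1)/(1+ψ(Kᵢ−1)) = 0.
Feasibility: ΣzᵢKᵢ = 1.402, Σzᵢ/Kᵢ = 1.450 — both > 1, two phases present.
Iterate (Newton) starting at ψ = 0.33:
  ψ = 0.330: g = 0.0755, g' = -0.732 → ψ = 0.433
  ψ = 0.433: g = 0.0033, g' = -0.675 → ψ = 0.438
Converged at ψ = 0.438.

ψ = 0.438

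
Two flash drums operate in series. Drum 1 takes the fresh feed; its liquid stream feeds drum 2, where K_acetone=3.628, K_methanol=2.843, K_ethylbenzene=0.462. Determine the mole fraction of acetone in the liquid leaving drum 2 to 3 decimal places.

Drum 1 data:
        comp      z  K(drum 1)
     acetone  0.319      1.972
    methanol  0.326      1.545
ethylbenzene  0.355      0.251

Drum 1:
Material balance + equilibrium reduce to Σ zᵢ(Kᵢ−1)/(1+ψ₁(Kᵢ−1)) = 0.
Check two-phase: ΣzᵢKᵢ = 1.222 > 1 and Σzᵢ/Kᵢ = 1.787 > 1, so g(0) = 0.222 > 0 and g(1) = -0.787 < 0.
Newton–Raphson from ψ₁ = 0.5:
  ψ₁ = 0.500: g = -0.0768, g' = -0.705 → ψ₁ = 0.391
  ψ₁ = 0.391: g = -0.0049, g' = -0.622 → ψ₁ = 0.383
Converged at ψ₁ = 0.383.
Drum-1 compositions:
  acetone: x = 0.232, y = 0.458
  methanol: x = 0.270, y = 0.417
  ethylbenzene: x = 0.498, y = 0.125
Drum-2 feed = drum-1 liquid: z₂ = (0.2324, 0.2697, 0.4979).
Drum 2:
Let ψ₂ = V/F and solve Σ zᵢ(Kᵢ−1)/(1+ψ₂(Kᵢ−1)) = 0.
g(0) = ΣzᵢKᵢ − 1 = 0.840 and g(1) = 1 − Σzᵢ/Kᵢ = -0.237, so a root lies in (0, 1).
Newton iteration, ψ₂⁰ = 0.5:
  ψ₂ = 0.500: g = 0.1562, g' = -0.818 → ψ₂ = 0.691
  ψ₂ = 0.691: g = 0.0091, g' = -0.745 → ψ₂ = 0.703
Converged at ψ₂ = 0.703.
  acetone: x = 0.082, y = 0.296
  methanol: x = 0.117, y = 0.334
  ethylbenzene: x = 0.801, y = 0.370

x_acetone (drum 2) = 0.082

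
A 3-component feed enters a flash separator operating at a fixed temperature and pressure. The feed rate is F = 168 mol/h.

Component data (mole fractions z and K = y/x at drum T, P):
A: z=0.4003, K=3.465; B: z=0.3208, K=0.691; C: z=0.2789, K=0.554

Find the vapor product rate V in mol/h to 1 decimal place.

V = 136.9 mol/h

Let ψ = V/F and solve Σ zᵢ(Kᵢ−1)/(1+ψ(Kᵢ−1)) = 0.
Feasibility: ΣzᵢKᵢ = 1.7632, Σzᵢ/Kᵢ = 1.0832 — both > 1, two phases present.
Newton–Raphson from ψ = 0.33:
  ψ = 0.3300: g = 0.28788, g' = -0.8539 → ψ = 0.6671
  ψ = 0.6671: g = 0.07118, g' = -0.5088 → ψ = 0.8070
  ψ = 0.8070: g = 0.00369, g' = -0.4620 → ψ = 0.8150
Converged at ψ = 0.8150.
Then V = ψ·F = 0.8150·168 = 136.9 mol/h and L = F − V = 31.1 mol/h.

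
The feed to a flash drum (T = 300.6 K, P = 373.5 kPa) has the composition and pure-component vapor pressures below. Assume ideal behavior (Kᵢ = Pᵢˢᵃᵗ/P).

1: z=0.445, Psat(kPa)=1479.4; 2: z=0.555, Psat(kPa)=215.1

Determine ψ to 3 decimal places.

Raoult's law: Kᵢ = Pᵢˢᵃᵗ/P = Pᵢˢᵃᵗ/373.5.
  K_1 = 1479.4/373.5 = 3.96091, K_2 = 215.1/373.5 = 0.57590
Rachford–Rice: g(ψ) = Σ zᵢ(Kᵢ−1)/(1+ψ(Kᵢ−1)) = 0.
Feasibility: ΣzᵢKᵢ = 2.082, Σzᵢ/Kᵢ = 1.076 — both > 1, two phases present.
Binary case is linear: z₁(K₁−1)(1+ψ(K₂−1)) + z₂(K₂−1)(1+ψ(K₁−1)) = 0
⇒ ψ = [z₁(K₁−1)+z₂(K₂−1)] / [−(K₁−1)(K₂−1)] = 1.0822/1.2557 = 0.862

ψ = 0.862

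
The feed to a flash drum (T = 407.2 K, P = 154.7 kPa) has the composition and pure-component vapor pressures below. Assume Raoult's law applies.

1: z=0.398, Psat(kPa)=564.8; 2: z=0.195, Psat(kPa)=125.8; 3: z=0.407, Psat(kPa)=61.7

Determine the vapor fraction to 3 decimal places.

ψ = 0.579

Raoult's law: Kᵢ = Pᵢˢᵃᵗ/P = Pᵢˢᵃᵗ/154.7.
  K_1 = 564.8/154.7 = 3.65094, K_2 = 125.8/154.7 = 0.81319, K_3 = 61.7/154.7 = 0.39884
Material balance + equilibrium reduce to Σ zᵢ(Kᵢ−1)/(1+ψ(Kᵢ−1)) = 0.
Feasibility: ΣzᵢKᵢ = 1.774, Σzᵢ/Kᵢ = 1.369 — both > 1, two phases present.
Iterate (Newton) starting at ψ = 0.64:
  ψ = 0.640: g = -0.0478, g' = -0.782 → ψ = 0.579
Converged at ψ = 0.579.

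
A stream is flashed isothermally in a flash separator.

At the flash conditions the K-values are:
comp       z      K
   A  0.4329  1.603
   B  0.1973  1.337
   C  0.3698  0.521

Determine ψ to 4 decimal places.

Let ψ = V/F and solve Σ zᵢ(Kᵢ−1)/(1+ψ(Kᵢ−1)) = 0.
g(0) = ΣzᵢKᵢ − 1 = 0.1504 and g(1) = 1 − Σzᵢ/Kᵢ = -0.1274, so a root lies in (0, 1).
Newton–Raphson from ψ = 0.38:
  ψ = 0.3800: g = 0.05477, g' = -0.2486 → ψ = 0.6003
  ψ = 0.6003: g = -0.00166, g' = -0.2675 → ψ = 0.5941
Converged at ψ = 0.5941.

ψ = 0.5941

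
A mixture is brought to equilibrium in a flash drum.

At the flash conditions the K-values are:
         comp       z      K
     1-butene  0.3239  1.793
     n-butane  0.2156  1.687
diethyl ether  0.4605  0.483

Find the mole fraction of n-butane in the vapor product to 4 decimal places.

y_n-butane = 0.2809

Material balance + equilibrium reduce to Σ zᵢ(Kᵢ−1)/(1+V/F(Kᵢ−1)) = 0.
Feasibility: ΣzᵢKᵢ = 1.1669, Σzᵢ/Kᵢ = 1.2619 — both > 1, two phases present.
Newton–Raphson from V/F = 0.5:
  V/F = 0.5000: g = -0.02690, g' = -0.3847 → V/F = 0.4301
  V/F = 0.4301: g = -0.00028, g' = -0.3774 → V/F = 0.4293
Converged at V/F = 0.4293.
Compositions from xᵢ = zᵢ/(1+V/F(Kᵢ−1)), yᵢ = Kᵢxᵢ:
  1-butene: x = 0.2416, y = 0.4333
  n-butane: x = 0.1665, y = 0.2809
  diethyl ether: x = 0.5919, y = 0.2859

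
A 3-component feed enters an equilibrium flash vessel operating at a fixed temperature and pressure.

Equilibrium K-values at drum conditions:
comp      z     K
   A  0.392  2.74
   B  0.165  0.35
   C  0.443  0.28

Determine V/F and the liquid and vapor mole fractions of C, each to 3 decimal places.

Material balance + equilibrium reduce to Σ zᵢ(Kᵢ−1)/(1+V/F(Kᵢ−1)) = 0.
g(0) = ΣzᵢKᵢ − 1 = 0.256 and g(1) = 1 − Σzᵢ/Kᵢ = -1.197, so a root lies in (0, 1).
Newton–Raphson from V/F = 0.5:
  V/F = 0.500: g = -0.2925, g' = -1.053 → V/F = 0.222
  V/F = 0.222: g = -0.0132, g' = -1.038 → V/F = 0.210
Converged at V/F = 0.210.
Compositions from xᵢ = zᵢ/(1+V/F(Kᵢ−1)), yᵢ = Kᵢxᵢ:
  A: x = 0.287, y = 0.787
  B: x = 0.191, y = 0.067
  C: x = 0.522, y = 0.146

V/F = 0.210, x_C = 0.522, y_C = 0.146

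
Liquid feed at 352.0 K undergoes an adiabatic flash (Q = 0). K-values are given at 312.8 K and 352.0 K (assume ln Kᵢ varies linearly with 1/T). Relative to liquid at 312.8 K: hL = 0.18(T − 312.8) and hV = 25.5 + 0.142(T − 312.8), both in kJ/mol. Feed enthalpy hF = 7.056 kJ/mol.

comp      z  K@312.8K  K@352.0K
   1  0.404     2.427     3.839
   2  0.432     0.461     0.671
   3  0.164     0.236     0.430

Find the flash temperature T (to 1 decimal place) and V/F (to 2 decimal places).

T = 314.0 K, V/F = 0.27

Adiabatic flash: solve Rachford–Rice at each trial T, then check hF = ψ·hV(T) + (1−ψ)·hL(T).
  T = 312.8 K: K = (2.427, 0.461, 0.236), RR gives ψ = 0.251, H_out = 6.406 kJ/mol
  T = 352.0 K: K = (3.839, 0.671, 0.430), RR gives ψ = 0.775, H_out = 25.671 kJ/mol
  T = 332.4 K: K = (3.094, 0.562, 0.324), RR gives ψ = 0.505, H_out = 16.037 kJ/mol
  T = 322.6 K: K = (2.750, 0.511, 0.278), RR gives ψ = 0.382, H_out = 11.373 kJ/mol
  T = 317.7 K: K = (2.586, 0.486, 0.256), RR gives ψ = 0.319, H_out = 8.950 kJ/mol
  T = 315.2 K: K = (2.504, 0.473, 0.246), RR gives ψ = 0.285, H_out = 7.671 kJ/mol
Linear interpolation between T = 312.8 (H_out = 6.406) and T = 315.2 (H_out = 7.671) on hF = 7.056 gives T ≈ 314.0 K, at which ψ = 0.27.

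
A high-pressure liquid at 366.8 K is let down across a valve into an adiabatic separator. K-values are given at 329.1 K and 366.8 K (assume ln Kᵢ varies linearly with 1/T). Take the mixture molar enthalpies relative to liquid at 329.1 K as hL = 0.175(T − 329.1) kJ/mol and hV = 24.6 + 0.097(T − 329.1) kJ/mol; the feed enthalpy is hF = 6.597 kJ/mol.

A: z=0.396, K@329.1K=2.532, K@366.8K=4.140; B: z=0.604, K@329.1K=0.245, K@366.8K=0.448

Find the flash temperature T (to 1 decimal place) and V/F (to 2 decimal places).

Adiabatic flash: solve Rachford–Rice at each trial T, then check hF = ψ·hV(T) + (1−ψ)·hL(T).
  T = 329.1 K: K = (2.532, 0.245), RR gives ψ = 0.130, H_out = 3.204 kJ/mol
  T = 366.8 K: K = (4.140, 0.448), RR gives ψ = 0.525, H_out = 17.969 kJ/mol
  T = 348.0 K: K = (3.283, 0.337), RR gives ψ = 0.333, H_out = 11.003 kJ/mol
  T = 338.6 K: K = (2.896, 0.289), RR gives ψ = 0.238, H_out = 7.347 kJ/mol
  T = 333.9 K: K = (2.712, 0.267), RR gives ψ = 0.187, H_out = 5.375 kJ/mol
  T = 336.2 K: K = (2.801, 0.277), RR gives ψ = 0.213, H_out = 6.356 kJ/mol
Linear interpolation between T = 336.2 (H_out = 6.356) and T = 338.6 (H_out = 7.347) on hF = 6.597 gives T ≈ 336.8 K, at which ψ = 0.22.

T = 336.8 K, V/F = 0.22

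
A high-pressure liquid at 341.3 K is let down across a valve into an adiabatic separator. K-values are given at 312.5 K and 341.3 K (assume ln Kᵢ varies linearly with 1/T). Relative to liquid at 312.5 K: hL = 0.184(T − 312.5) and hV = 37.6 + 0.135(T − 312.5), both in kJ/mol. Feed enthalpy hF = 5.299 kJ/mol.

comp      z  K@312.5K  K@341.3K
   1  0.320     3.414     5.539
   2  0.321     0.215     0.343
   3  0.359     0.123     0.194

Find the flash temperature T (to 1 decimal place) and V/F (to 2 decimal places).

Adiabatic flash: solve Rachford–Rice at each trial T, then check hF = ψ·hV(T) + (1−ψ)·hL(T).
  T = 312.5 K: K = (3.414, 0.215, 0.123), RR gives ψ = 0.102, H_out = 3.839 kJ/mol
  T = 341.3 K: K = (5.539, 0.343, 0.194), RR gives ψ = 0.284, H_out = 15.577 kJ/mol
  T = 326.9 K: K = (4.395, 0.274, 0.156), RR gives ψ = 0.205, H_out = 10.225 kJ/mol
  T = 319.7 K: K = (3.885, 0.244, 0.139), RR gives ψ = 0.158, H_out = 7.220 kJ/mol
  T = 316.1 K: K = (3.644, 0.229, 0.131), RR gives ψ = 0.132, H_out = 5.587 kJ/mol
  T = 314.3 K: K = (3.528, 0.222, 0.127), RR gives ψ = 0.117, H_out = 4.729 kJ/mol
Linear interpolation between T = 314.3 (H_out = 4.729) and T = 316.1 (H_out = 5.587) on hF = 5.299 gives T ≈ 315.5 K, at which ψ = 0.13.

T = 315.5 K, V/F = 0.13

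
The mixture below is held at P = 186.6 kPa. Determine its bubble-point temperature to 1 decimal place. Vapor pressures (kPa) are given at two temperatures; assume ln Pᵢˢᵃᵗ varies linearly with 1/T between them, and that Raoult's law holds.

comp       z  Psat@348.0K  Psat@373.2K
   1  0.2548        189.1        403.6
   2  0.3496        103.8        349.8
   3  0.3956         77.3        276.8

Bubble-point temperature: ΣzᵢPᵢˢᵃᵗ(T) = P. Interpolate ln Pᵢˢᵃᵗ = aᵢ + bᵢ/T.
  T = 348.0 K: ΣzᵢPᵢˢᵃᵗ = 115.05 kPa
  T = 373.2 K: ΣzᵢPᵢˢᵃᵗ = 334.63 kPa
  T = 360.6 K: ΣzᵢPᵢˢᵃᵗ = 198.55 kPa
  T = 354.3 K: ΣzᵢPᵢˢᵃᵗ = 151.59 kPa
  T = 357.5 K: ΣzᵢPᵢˢᵃᵗ = 173.99 kPa
  T = 359.1 K: ΣzᵢPᵢˢᵃᵗ = 186.29 kPa
Interpolating between 359.1 K and 360.6 K gives T ≈ 359.1 K.

T = 359.1 K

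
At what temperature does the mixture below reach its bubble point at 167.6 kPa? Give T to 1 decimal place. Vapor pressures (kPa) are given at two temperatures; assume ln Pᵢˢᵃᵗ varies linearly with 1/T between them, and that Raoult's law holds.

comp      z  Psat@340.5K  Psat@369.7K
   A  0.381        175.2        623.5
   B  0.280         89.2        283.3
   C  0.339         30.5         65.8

Bubble-point temperature: ΣzᵢPᵢˢᵃᵗ(T) = P. Interpolate ln Pᵢˢᵃᵗ = aᵢ + bᵢ/T.
  T = 340.5 K: ΣzᵢPᵢˢᵃᵗ = 102.07 kPa
  T = 369.7 K: ΣzᵢPᵢˢᵃᵗ = 339.18 kPa
  T = 355.1 K: ΣzᵢPᵢˢᵃᵗ = 190.26 kPa
  T = 347.8 K: ΣzᵢPᵢˢᵃᵗ = 140.17 kPa
  T = 351.5 K: ΣzᵢPᵢˢᵃᵗ = 163.88 kPa
  T = 353.3 K: ΣzᵢPᵢˢᵃᵗ = 176.64 kPa
Interpolating between 351.5 K and 353.3 K gives T ≈ 352.0 K.

T = 352.0 K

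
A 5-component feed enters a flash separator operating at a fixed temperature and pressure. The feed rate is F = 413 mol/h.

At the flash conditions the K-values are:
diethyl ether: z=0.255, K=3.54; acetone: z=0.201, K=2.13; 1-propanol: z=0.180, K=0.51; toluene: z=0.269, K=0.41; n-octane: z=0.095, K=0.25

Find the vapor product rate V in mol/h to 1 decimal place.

Rachford–Rice: g(ψ) = Σ zᵢ(Kᵢ−1)/(1+ψ(Kᵢ−1)) = 0.
g(0) = ΣzᵢKᵢ − 1 = 0.557 and g(1) = 1 − Σzᵢ/Kᵢ = -0.555, so a root lies in (0, 1).
Iterate (Newton) starting at ψ = 0.5:
  ψ = 0.500: g = -0.0255, g' = -0.825 → ψ = 0.469
Converged at ψ = 0.469.
Then V = ψ·F = 0.4692·413 = 193.8 mol/h and L = F − V = 219.2 mol/h.

V = 193.8 mol/h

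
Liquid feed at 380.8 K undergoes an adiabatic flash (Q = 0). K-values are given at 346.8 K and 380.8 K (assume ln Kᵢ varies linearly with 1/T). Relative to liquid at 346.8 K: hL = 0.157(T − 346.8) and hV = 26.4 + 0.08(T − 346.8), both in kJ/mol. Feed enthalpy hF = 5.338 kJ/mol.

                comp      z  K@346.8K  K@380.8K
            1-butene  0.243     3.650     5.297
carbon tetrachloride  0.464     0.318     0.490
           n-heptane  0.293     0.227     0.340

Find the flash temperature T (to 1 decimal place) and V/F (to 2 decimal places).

T = 359.6 K, V/F = 0.13

Adiabatic flash: solve Rachford–Rice at each trial T, then check hF = ψ·hV(T) + (1−ψ)·hL(T).
  T = 346.8 K: K = (3.650, 0.318, 0.227), RR gives ψ = 0.053, H_out = 1.402 kJ/mol
  T = 380.8 K: K = (5.297, 0.490, 0.340), RR gives ψ = 0.250, H_out = 11.294 kJ/mol
  T = 363.8 K: K = (4.435, 0.399, 0.280), RR gives ψ = 0.155, H_out = 6.555 kJ/mol
  T = 355.3 K: K = (4.033, 0.357, 0.253), RR gives ψ = 0.106, H_out = 4.061 kJ/mol
  T = 359.6 K: K = (4.234, 0.378, 0.267), RR gives ψ = 0.131, H_out = 5.339 kJ/mol
  T = 357.5 K: K = (4.135, 0.368, 0.260), RR gives ψ = 0.119, H_out = 4.720 kJ/mol
Linear interpolation between T = 357.5 (H_out = 4.720) and T = 359.6 (H_out = 5.339) on hF = 5.338 gives T ≈ 359.6 K, at which ψ = 0.13.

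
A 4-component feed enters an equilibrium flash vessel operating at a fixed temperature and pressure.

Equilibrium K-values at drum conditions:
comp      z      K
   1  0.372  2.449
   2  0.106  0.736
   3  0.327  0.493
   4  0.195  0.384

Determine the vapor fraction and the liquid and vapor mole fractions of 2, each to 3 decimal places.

Let ψ = V/F and solve Σ zᵢ(Kᵢ−1)/(1+ψ(Kᵢ−1)) = 0.
Feasibility: ΣzᵢKᵢ = 1.225, Σzᵢ/Kᵢ = 1.467 — both > 1, two phases present.
Newton–Raphson from ψ = 0.5:
  ψ = 0.500: g = -0.1153, g' = -0.578 → ψ = 0.300
  ψ = 0.300: g = 0.0022, g' = -0.616 → ψ = 0.304
Converged at ψ = 0.304.
Compositions from xᵢ = zᵢ/(1+ψ(Kᵢ−1)), yᵢ = Kᵢxᵢ:
  1: x = 0.258, y = 0.632
  2: x = 0.115, y = 0.085
  3: x = 0.387, y = 0.191
  4: x = 0.240, y = 0.092

ψ = 0.304, x_2 = 0.115, y_2 = 0.085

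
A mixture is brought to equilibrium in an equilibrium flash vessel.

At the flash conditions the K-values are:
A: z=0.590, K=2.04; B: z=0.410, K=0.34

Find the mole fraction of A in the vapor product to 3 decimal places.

y_A = 0.792

Rachford–Rice: g(ψ) = Σ zᵢ(Kᵢ−1)/(1+ψ(Kᵢ−1)) = 0.
Feasibility: ΣzᵢKᵢ = 1.343, Σzᵢ/Kᵢ = 1.495 — both > 1, two phases present.
Binary case is linear: z₁(K₁−1)(1+ψ(K₂−1)) + z₂(K₂−1)(1+ψ(K₁−1)) = 0
⇒ ψ = [z₁(K₁−1)+z₂(K₂−1)] / [−(K₁−1)(K₂−1)] = 0.3430/0.6864 = 0.500
Compositions from xᵢ = zᵢ/(1+ψ(Kᵢ−1)), yᵢ = Kᵢxᵢ:
  A: x = 0.388, y = 0.792
  B: x = 0.612, y = 0.208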